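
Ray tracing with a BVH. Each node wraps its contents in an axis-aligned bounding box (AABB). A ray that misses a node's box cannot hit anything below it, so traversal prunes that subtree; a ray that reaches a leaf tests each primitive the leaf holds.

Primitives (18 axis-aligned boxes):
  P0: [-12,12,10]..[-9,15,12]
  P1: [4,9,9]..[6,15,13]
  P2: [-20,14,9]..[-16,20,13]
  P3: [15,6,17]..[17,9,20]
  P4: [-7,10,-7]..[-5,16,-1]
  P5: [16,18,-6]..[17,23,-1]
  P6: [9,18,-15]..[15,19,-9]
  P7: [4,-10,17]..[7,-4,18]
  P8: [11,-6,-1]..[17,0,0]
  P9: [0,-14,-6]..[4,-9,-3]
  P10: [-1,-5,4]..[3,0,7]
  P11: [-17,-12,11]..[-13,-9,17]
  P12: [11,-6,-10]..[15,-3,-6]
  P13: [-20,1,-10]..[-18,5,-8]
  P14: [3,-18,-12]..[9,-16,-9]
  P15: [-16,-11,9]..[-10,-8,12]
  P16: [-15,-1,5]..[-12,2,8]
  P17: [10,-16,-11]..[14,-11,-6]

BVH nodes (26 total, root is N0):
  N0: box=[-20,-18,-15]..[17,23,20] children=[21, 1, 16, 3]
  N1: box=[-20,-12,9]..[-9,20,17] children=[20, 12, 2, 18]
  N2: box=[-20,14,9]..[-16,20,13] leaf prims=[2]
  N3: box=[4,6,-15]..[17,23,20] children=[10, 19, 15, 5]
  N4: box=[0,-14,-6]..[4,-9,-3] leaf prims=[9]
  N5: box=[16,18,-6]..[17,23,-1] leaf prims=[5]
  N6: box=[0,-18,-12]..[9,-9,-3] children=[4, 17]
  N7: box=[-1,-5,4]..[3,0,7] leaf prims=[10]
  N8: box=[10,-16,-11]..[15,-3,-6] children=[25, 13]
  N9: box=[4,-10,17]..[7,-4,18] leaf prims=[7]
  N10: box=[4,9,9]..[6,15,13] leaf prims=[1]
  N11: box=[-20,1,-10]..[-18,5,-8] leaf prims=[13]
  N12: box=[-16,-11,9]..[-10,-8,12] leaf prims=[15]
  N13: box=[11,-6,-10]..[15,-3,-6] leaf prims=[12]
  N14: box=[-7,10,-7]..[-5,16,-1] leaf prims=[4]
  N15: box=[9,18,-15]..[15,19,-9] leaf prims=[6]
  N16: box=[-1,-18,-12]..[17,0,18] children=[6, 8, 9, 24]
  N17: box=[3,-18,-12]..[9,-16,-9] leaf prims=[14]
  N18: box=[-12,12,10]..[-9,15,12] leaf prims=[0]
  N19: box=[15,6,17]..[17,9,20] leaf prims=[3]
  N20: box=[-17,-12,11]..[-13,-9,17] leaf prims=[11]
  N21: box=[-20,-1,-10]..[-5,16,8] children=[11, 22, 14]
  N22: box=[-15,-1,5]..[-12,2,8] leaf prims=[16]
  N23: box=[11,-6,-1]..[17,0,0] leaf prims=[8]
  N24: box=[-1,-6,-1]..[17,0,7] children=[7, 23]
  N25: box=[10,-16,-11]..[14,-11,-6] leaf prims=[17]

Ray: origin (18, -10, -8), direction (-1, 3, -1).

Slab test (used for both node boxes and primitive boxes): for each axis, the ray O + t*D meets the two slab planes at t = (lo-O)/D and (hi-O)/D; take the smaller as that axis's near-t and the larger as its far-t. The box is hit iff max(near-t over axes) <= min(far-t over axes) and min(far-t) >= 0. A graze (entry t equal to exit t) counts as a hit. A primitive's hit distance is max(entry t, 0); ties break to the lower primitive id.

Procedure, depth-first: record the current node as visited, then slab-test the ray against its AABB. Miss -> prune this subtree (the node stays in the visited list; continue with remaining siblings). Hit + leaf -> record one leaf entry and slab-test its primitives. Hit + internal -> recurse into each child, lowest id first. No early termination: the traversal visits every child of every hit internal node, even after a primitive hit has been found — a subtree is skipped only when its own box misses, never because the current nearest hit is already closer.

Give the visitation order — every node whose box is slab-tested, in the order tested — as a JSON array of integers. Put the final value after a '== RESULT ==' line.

Trace the traversal:
N0 x:[1,38] y:[-8/3,11] z:[-28,7] -> hit [1,7], descend [1, 3, 16, 21]
  N1 x:[27,38] y:[-2/3,10] z:[-25,-17] -> miss, prune
  N3 x:[1,14] y:[16/3,11] z:[-28,7] -> hit [16/3,7], descend [5, 10, 15, 19]
    N5 x:[1,2] y:[28/3,11] z:[-7,-2] -> miss, prune
    N10 x:[12,14] y:[19/3,25/3] z:[-21,-17] -> miss, prune
    N15 x:[3,9] y:[28/3,29/3] z:[1,7] -> miss, prune
    N19 x:[1,3] y:[16/3,19/3] z:[-28,-25] -> miss, prune
  N16 x:[1,19] y:[-8/3,10/3] z:[-26,4] -> hit [1,10/3], descend [6, 8, 9, 24]
    N6 x:[9,18] y:[-8/3,1/3] z:[-5,4] -> miss, prune
    N8 x:[3,8] y:[-2,7/3] z:[-2,3] -> miss, prune
    N9 x:[11,14] y:[0,2] z:[-26,-25] -> miss, prune
    N24 x:[1,19] y:[4/3,10/3] z:[-15,-7] -> miss, prune
  N21 x:[23,38] y:[3,26/3] z:[-16,2] -> miss, prune

Visited [0, 1, 3, 5, 10, 15, 19, 16, 6, 8, 9, 24, 21]. Tests: 13 box, 0 leaf. Nearest: miss.

== RESULT ==
[0, 1, 3, 5, 10, 15, 19, 16, 6, 8, 9, 24, 21]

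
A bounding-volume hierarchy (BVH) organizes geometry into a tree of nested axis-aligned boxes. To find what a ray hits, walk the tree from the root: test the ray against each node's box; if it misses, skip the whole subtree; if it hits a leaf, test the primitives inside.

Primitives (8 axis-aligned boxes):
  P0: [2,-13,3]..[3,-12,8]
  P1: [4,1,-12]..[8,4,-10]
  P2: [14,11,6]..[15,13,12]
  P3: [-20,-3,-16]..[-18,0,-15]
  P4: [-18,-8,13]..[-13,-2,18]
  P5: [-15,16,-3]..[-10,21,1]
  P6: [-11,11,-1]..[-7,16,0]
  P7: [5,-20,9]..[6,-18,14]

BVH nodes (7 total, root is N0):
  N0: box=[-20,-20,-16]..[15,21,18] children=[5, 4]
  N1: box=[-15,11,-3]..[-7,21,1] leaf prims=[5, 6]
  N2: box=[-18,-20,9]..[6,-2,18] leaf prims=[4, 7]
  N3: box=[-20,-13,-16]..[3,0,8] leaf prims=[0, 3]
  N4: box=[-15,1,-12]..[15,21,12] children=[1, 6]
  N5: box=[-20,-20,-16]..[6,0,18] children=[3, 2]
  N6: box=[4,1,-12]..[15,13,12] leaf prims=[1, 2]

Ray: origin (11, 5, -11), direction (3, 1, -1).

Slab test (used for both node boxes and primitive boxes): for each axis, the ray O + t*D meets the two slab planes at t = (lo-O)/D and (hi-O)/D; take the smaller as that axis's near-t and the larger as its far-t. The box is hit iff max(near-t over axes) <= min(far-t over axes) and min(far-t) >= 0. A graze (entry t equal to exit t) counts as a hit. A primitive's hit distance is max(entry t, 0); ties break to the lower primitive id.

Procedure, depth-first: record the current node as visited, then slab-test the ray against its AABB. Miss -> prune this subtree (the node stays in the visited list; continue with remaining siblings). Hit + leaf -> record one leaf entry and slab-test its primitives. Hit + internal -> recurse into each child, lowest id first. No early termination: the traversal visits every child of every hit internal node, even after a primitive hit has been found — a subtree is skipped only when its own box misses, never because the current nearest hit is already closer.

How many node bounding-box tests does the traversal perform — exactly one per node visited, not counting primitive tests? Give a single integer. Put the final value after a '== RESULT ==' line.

Trace the traversal:
N0 x:[-31/3,4/3] y:[-25,16] z:[-29,5] -> hit [-31/3,4/3], descend [4, 5]
  N4 x:[-26/3,4/3] y:[-4,16] z:[-23,1] -> hit [-4,1], descend [1, 6]
    N1 x:[-26/3,-6] y:[6,16] z:[-12,-8] -> miss, prune
    N6 x:[-7/3,4/3] y:[-4,8] z:[-23,1] -> hit [-7/3,1] leaf, test {P1(miss), P2(miss)}
  N5 x:[-31/3,-5/3] y:[-25,-5] z:[-29,5] -> miss, prune

Visited [0, 4, 1, 6, 5]. Tests: 5 box, 1 leaf. Nearest: miss.

== RESULT ==
5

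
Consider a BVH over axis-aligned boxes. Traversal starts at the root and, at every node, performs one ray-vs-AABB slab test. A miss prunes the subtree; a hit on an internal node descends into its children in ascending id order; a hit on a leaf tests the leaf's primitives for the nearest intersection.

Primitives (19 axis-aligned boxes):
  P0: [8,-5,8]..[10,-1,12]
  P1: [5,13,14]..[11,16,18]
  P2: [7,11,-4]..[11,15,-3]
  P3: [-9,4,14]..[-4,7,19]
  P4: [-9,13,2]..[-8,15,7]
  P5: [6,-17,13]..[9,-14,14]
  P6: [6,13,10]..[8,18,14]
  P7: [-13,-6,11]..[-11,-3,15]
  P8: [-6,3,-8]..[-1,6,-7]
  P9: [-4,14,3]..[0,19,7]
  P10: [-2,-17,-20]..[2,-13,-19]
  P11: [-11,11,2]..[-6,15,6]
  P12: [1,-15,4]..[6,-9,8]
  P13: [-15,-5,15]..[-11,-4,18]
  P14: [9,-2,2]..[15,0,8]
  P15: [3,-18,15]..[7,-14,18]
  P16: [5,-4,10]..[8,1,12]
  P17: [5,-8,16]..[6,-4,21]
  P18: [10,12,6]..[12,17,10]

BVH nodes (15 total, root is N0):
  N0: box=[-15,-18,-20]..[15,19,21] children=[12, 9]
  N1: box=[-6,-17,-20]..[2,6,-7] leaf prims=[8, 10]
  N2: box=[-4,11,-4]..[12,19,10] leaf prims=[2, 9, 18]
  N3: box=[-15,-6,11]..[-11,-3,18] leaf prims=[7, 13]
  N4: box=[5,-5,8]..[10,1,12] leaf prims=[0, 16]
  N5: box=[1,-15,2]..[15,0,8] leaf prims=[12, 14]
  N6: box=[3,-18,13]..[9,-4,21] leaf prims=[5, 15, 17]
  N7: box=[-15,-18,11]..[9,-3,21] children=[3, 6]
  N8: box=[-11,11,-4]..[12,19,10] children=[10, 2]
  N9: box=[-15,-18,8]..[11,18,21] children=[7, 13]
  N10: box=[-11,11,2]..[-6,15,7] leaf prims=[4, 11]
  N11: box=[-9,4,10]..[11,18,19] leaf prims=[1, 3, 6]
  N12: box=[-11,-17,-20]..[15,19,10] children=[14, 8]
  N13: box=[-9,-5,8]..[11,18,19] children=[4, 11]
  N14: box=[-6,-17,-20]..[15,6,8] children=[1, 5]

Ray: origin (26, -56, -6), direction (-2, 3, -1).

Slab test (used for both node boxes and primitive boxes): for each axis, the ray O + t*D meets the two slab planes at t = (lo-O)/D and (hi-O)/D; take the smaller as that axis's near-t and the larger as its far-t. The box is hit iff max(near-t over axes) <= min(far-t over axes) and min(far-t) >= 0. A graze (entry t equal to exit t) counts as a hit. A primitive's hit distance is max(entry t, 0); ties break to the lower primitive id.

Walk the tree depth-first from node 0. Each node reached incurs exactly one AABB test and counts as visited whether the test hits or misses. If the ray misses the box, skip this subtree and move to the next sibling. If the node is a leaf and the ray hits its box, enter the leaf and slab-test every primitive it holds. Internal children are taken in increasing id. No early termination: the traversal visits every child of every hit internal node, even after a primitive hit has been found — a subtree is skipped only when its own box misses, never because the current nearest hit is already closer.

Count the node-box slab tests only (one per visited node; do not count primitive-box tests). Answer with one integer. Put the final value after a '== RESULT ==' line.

Traverse from the root:
N0 x:[11/2,41/2] y:[38/3,25] z:[-27,14] -> hit [38/3,14], descend [9, 12]
  N9 x:[15/2,41/2] y:[38/3,74/3] z:[-27,-14] -> miss, prune
  N12 x:[11/2,37/2] y:[13,25] z:[-16,14] -> hit [13,14], descend [8, 14]
    N8 x:[7,37/2] y:[67/3,25] z:[-16,-2] -> miss, prune
    N14 x:[11/2,16] y:[13,62/3] z:[-14,14] -> hit [13,14], descend [1, 5]
      N1 x:[12,16] y:[13,62/3] z:[1,14] -> hit [13,14] leaf, test {P8(miss), P10@t=13}
      N5 x:[11/2,25/2] y:[41/3,56/3] z:[-14,-8] -> miss, prune

order=[0, 9, 12, 8, 14, 1, 5]  |boxes|=7  |leaves|=1  hit=P10

== RESULT ==
7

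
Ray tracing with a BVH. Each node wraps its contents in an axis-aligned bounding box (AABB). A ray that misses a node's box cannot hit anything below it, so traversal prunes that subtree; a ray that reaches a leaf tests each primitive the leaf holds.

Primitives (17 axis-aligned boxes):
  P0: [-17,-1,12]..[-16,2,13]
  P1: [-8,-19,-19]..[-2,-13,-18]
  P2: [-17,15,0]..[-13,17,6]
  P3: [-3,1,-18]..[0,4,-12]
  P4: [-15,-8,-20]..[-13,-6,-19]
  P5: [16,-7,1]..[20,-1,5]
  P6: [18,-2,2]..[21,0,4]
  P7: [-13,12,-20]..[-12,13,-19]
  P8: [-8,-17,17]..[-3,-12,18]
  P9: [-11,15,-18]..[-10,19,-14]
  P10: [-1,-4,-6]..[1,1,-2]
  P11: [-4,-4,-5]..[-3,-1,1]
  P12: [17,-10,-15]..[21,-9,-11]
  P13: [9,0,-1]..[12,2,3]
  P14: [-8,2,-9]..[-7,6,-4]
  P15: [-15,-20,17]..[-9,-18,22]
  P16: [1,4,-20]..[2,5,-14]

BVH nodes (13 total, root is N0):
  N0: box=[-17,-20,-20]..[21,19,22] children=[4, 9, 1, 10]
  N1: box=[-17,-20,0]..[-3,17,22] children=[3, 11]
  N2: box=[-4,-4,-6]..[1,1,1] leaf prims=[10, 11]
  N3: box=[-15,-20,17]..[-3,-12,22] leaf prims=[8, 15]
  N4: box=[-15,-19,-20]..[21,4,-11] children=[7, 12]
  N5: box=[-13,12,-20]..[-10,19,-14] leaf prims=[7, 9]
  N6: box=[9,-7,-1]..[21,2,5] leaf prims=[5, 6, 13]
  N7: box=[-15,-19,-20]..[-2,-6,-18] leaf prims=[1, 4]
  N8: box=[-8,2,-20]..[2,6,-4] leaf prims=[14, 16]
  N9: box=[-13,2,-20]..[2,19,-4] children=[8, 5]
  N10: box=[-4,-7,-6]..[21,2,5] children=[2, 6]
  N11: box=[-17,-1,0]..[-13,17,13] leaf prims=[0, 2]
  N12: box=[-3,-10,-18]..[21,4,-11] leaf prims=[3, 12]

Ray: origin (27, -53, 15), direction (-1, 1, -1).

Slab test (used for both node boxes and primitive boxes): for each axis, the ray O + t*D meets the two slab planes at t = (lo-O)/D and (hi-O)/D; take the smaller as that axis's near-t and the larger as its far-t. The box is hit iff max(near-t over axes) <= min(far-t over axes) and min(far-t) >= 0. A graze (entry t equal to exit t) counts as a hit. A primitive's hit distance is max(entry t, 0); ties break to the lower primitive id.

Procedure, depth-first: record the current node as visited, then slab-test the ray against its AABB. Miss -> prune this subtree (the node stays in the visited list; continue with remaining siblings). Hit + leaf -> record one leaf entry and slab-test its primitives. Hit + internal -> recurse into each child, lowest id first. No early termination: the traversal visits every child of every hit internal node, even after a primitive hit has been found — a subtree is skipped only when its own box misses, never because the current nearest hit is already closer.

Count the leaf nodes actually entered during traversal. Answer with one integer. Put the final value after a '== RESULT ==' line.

Traverse from the root:
N0 x:[6,44] y:[33,72] z:[-7,35] -> hit [33,35], descend [1, 4, 9, 10]
  N1 x:[30,44] y:[33,70] z:[-7,15] -> miss, prune
  N4 x:[6,42] y:[34,57] z:[26,35] -> hit [34,35], descend [7, 12]
    N7 x:[29,42] y:[34,47] z:[33,35] -> hit [34,35] leaf, test {P1@t=34, P4(miss)}
    N12 x:[6,30] y:[43,57] z:[26,33] -> miss, prune
  N9 x:[25,40] y:[55,72] z:[19,35] -> miss, prune
  N10 x:[6,31] y:[46,55] z:[10,21] -> miss, prune

Visited [0, 1, 4, 7, 12, 9, 10]. Tests: 7 box, 1 leaf. Nearest: P1.

== RESULT ==
1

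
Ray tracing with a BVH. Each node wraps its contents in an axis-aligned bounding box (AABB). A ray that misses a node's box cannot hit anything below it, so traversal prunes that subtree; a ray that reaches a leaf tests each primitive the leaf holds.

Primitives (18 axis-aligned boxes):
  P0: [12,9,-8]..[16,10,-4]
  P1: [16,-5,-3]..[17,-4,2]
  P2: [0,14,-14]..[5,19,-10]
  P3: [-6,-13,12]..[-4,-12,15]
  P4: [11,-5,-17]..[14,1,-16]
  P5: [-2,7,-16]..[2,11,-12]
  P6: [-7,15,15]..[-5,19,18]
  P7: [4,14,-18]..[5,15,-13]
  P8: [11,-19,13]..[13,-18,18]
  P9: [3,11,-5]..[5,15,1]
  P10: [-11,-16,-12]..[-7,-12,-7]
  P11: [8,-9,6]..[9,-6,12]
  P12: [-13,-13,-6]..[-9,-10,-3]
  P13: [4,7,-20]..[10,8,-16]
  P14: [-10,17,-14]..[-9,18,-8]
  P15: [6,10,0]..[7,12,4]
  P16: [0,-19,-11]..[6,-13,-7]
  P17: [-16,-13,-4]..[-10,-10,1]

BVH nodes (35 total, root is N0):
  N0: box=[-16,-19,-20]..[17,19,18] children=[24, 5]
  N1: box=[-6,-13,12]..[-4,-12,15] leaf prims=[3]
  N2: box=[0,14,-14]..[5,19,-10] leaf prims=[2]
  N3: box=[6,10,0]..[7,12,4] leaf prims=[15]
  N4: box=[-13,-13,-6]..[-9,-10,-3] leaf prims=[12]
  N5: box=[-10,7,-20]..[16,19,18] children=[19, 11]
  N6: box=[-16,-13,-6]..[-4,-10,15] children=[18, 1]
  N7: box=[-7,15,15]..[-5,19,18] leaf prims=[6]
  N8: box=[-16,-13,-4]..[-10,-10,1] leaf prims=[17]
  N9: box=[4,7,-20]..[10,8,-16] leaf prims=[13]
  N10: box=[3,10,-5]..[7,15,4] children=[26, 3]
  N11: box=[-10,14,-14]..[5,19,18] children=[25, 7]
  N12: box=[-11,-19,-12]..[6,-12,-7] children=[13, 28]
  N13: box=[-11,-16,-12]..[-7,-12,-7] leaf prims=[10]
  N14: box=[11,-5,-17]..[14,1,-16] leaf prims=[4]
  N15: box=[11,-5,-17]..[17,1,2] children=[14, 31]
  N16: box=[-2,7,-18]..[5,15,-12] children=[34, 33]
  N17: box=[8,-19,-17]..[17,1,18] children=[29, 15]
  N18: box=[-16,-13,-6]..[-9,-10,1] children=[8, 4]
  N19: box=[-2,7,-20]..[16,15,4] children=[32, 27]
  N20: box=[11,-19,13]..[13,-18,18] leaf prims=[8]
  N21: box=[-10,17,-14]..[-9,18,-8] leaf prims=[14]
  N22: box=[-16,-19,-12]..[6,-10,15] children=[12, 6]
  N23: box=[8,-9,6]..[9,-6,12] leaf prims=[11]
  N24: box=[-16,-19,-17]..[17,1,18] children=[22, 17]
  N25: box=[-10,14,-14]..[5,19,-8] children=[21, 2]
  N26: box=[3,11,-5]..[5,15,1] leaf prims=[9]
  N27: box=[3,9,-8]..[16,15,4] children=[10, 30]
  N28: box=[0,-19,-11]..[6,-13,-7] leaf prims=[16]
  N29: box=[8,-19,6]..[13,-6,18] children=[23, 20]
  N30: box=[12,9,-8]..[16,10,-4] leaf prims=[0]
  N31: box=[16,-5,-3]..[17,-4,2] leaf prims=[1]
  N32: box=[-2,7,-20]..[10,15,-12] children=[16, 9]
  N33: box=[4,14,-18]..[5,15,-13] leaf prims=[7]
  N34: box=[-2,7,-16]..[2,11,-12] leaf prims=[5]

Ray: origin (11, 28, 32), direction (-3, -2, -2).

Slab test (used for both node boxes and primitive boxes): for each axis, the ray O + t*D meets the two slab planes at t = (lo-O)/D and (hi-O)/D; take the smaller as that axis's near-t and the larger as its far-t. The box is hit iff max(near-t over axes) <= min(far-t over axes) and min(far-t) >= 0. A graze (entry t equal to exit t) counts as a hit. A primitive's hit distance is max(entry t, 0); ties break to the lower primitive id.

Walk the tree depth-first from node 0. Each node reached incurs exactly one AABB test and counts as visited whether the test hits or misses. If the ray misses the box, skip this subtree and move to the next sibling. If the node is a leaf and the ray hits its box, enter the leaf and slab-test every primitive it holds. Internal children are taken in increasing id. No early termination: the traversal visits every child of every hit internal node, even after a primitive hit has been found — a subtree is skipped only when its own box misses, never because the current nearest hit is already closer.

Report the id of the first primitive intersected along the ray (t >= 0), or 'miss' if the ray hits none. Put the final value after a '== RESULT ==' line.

Traverse from the root:
N0 x:[-2,9] y:[9/2,47/2] z:[7,26] -> hit [7,9], descend [5, 24]
  N5 x:[-5/3,7] y:[9/2,21/2] z:[7,26] -> hit [7,7], descend [11, 19]
    N11 x:[2,7] y:[9/2,7] z:[7,23] -> hit [7,7], descend [7, 25]
      N7 x:[16/3,6] y:[9/2,13/2] z:[7,17/2] -> miss, prune
      N25 x:[2,7] y:[9/2,7] z:[20,23] -> miss, prune
    N19 x:[-5/3,13/3] y:[13/2,21/2] z:[14,26] -> miss, prune
  N24 x:[-2,9] y:[27/2,47/2] z:[7,49/2] -> miss, prune

Visited [0, 5, 11, 7, 25, 19, 24]. Tests: 7 box, 0 leaf. Nearest: miss.

== RESULT ==
miss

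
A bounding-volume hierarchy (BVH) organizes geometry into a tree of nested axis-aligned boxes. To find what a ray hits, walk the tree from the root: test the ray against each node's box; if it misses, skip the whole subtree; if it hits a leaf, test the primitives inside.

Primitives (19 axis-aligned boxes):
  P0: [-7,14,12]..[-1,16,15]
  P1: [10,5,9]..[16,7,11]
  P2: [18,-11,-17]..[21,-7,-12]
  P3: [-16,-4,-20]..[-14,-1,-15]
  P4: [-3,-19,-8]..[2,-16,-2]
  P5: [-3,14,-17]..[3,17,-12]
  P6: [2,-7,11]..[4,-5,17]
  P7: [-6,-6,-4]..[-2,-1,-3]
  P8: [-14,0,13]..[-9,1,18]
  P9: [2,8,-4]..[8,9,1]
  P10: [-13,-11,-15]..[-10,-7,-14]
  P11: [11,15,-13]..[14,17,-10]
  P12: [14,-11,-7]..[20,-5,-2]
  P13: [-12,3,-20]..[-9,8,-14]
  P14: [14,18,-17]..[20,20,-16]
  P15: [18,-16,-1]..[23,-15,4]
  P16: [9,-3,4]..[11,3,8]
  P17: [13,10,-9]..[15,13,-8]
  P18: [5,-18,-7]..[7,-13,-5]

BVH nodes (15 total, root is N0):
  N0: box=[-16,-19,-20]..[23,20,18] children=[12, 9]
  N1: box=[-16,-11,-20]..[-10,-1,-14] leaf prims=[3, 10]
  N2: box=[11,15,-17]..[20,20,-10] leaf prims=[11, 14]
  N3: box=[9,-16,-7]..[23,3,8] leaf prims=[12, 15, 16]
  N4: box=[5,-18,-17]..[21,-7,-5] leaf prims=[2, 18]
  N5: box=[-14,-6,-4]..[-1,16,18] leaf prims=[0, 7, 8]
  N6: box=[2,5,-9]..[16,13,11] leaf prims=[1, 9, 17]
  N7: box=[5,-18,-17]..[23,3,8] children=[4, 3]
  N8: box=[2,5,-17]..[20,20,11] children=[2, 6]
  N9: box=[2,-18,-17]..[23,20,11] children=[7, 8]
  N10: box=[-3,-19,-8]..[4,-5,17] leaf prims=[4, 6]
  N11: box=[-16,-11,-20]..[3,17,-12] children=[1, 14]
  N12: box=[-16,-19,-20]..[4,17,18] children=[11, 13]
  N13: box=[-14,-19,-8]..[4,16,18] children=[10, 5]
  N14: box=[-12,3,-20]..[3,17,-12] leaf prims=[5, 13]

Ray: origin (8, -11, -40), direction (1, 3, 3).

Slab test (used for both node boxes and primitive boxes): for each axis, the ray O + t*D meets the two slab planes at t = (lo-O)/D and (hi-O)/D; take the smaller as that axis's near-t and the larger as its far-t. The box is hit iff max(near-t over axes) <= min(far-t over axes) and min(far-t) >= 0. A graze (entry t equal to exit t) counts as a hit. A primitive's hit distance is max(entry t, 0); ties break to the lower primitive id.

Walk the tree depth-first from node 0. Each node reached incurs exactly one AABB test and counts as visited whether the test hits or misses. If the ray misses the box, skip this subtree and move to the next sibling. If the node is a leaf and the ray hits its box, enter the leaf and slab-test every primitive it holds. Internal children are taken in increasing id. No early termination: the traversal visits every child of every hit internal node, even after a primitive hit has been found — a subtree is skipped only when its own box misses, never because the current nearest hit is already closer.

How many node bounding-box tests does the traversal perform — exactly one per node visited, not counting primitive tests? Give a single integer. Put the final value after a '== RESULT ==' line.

Walk:
N0 x:[-24,15] y:[-8/3,31/3] z:[20/3,58/3] -> hit [20/3,31/3], descend [9, 12]
  N9 x:[-6,15] y:[-7/3,31/3] z:[23/3,17] -> hit [23/3,31/3], descend [7, 8]
    N7 x:[-3,15] y:[-7/3,14/3] z:[23/3,16] -> miss, prune
    N8 x:[-6,12] y:[16/3,31/3] z:[23/3,17] -> hit [23/3,31/3], descend [2, 6]
      N2 x:[3,12] y:[26/3,31/3] z:[23/3,10] -> hit [26/3,10] leaf, test {P11(miss), P14(miss)}
      N6 x:[-6,8] y:[16/3,8] z:[31/3,17] -> miss, prune
  N12 x:[-24,-4] y:[-8/3,28/3] z:[20/3,58/3] -> miss, prune

order=[0, 9, 7, 8, 2, 6, 12]  |boxes|=7  |leaves|=1  hit=miss

== RESULT ==
7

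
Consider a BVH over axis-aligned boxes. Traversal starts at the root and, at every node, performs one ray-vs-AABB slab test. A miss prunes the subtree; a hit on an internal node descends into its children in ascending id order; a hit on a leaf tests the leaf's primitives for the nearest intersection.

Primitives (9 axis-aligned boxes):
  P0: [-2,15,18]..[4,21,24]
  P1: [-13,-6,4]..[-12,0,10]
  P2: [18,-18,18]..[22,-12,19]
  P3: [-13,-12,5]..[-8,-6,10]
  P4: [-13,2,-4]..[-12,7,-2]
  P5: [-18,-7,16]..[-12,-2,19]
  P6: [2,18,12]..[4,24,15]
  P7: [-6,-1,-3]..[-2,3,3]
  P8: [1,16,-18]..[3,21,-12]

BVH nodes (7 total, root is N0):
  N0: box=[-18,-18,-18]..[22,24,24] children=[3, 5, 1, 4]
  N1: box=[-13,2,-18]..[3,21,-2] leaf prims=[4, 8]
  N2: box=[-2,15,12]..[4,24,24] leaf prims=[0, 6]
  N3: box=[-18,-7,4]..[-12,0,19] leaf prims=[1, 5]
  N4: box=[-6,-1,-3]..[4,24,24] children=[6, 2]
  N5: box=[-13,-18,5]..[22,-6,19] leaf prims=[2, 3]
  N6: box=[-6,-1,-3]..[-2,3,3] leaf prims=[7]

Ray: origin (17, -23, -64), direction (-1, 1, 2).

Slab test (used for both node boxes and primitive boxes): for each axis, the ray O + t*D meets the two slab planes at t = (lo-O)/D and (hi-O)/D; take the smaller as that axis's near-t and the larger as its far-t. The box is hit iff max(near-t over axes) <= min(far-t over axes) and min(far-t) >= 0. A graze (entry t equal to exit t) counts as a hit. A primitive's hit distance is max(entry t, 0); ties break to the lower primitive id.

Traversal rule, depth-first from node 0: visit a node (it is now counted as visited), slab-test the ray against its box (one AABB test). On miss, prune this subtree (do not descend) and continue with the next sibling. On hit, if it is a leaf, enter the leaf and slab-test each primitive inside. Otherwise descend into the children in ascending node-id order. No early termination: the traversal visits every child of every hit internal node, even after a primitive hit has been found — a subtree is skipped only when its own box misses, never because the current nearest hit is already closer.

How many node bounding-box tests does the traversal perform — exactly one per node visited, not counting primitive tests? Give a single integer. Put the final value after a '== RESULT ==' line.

Traverse from the root:
N0 x:[-5,35] y:[5,47] z:[23,44] -> hit [23,35], descend [1, 3, 4, 5]
  N1 x:[14,30] y:[25,44] z:[23,31] -> hit [25,30] leaf, test {P4@t=30, P8(miss)}
  N3 x:[29,35] y:[16,23] z:[34,83/2] -> miss, prune
  N4 x:[13,23] y:[22,47] z:[61/2,44] -> miss, prune
  N5 x:[-5,30] y:[5,17] z:[69/2,83/2] -> miss, prune

Summary -> nodes [0, 1, 3, 4, 5]; box-tests=5; leaf-entries=1; first=P4

== RESULT ==
5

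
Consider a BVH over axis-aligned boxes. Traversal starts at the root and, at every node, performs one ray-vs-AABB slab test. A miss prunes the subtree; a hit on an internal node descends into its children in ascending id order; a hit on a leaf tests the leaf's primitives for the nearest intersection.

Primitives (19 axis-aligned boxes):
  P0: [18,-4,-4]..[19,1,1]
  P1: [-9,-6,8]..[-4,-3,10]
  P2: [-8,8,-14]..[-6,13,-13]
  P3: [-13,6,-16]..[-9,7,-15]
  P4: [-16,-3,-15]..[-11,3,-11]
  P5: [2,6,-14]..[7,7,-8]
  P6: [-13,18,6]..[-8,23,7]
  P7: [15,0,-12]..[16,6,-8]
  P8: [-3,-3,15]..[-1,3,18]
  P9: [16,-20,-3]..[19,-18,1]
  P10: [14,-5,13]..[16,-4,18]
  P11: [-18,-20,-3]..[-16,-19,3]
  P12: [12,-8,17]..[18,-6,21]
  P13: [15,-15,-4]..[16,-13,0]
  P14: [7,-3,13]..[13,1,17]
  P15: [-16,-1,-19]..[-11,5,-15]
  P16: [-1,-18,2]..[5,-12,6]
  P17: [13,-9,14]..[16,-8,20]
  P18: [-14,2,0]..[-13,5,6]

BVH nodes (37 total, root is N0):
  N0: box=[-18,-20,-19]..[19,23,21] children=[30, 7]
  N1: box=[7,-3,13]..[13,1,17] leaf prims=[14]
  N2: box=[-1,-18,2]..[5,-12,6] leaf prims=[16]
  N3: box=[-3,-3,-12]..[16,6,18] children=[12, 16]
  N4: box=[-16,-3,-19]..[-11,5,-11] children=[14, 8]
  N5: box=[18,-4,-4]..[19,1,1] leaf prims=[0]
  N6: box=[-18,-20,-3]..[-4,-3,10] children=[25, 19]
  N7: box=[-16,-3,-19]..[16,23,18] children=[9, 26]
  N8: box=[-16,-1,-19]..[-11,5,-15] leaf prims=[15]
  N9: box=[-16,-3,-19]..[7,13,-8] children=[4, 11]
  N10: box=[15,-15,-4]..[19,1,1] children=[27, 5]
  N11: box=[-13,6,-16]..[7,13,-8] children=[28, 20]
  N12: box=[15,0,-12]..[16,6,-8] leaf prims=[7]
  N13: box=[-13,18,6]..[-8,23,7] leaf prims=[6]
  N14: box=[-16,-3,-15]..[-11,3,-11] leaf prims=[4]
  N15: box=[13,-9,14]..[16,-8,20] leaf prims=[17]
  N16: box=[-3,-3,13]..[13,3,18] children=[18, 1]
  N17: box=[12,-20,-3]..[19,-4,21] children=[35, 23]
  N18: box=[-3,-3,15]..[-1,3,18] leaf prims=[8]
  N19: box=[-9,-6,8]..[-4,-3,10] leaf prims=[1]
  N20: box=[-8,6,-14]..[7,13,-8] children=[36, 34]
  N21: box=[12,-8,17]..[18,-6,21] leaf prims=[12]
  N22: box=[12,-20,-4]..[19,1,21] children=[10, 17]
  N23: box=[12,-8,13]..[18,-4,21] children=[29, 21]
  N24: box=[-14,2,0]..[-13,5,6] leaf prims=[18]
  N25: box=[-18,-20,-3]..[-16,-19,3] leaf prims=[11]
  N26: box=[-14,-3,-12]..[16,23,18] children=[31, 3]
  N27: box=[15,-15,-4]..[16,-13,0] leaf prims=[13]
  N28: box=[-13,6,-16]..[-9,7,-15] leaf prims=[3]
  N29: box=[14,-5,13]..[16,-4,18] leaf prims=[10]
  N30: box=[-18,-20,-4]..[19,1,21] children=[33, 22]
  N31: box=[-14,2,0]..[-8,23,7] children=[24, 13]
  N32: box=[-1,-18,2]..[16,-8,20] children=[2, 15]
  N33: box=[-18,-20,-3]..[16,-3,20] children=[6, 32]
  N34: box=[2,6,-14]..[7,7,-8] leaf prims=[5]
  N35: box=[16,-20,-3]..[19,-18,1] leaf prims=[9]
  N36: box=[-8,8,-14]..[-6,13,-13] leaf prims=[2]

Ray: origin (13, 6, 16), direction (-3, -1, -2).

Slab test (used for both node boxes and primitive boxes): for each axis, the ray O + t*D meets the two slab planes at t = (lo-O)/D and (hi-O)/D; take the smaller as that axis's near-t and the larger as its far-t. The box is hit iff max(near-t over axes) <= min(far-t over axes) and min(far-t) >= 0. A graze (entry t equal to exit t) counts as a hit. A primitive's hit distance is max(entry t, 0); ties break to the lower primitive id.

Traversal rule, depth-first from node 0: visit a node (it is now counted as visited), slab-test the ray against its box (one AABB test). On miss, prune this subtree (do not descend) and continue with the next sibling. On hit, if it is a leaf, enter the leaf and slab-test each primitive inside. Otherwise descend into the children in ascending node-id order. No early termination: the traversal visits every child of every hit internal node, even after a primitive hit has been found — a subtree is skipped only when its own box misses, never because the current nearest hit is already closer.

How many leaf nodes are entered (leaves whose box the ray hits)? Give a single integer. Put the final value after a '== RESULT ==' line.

Trace the traversal:
N0 x:[-2,31/3] y:[-17,26] z:[-5/2,35/2] -> hit [-2,31/3], descend [7, 30]
  N7 x:[-1,29/3] y:[-17,9] z:[-1,35/2] -> hit [-1,9], descend [9, 26]
    N9 x:[2,29/3] y:[-7,9] z:[12,35/2] -> miss, prune
    N26 x:[-1,9] y:[-17,9] z:[-1,14] -> hit [-1,9], descend [3, 31]
      N3 x:[-1,16/3] y:[0,9] z:[-1,14] -> hit [0,16/3], descend [12, 16]
        N12 x:[-1,-2/3] y:[0,6] z:[12,14] -> miss, prune
        N16 x:[0,16/3] y:[3,9] z:[-1,3/2] -> miss, prune
      N31 x:[7,9] y:[-17,4] z:[9/2,8] -> miss, prune
  N30 x:[-2,31/3] y:[5,26] z:[-5/2,10] -> hit [5,10], descend [22, 33]
    N22 x:[-2,1/3] y:[5,26] z:[-5/2,10] -> miss, prune
    N33 x:[-1,31/3] y:[9,26] z:[-2,19/2] -> hit [9,19/2], descend [6, 32]
      N6 x:[17/3,31/3] y:[9,26] z:[3,19/2] -> hit [9,19/2], descend [19, 25]
        N19 x:[17/3,22/3] y:[9,12] z:[3,4] -> miss, prune
        N25 x:[29/3,31/3] y:[25,26] z:[13/2,19/2] -> miss, prune
      N32 x:[-1,14/3] y:[14,24] z:[-2,7] -> miss, prune

15 AABB tests over nodes [0, 7, 9, 26, 3, 12, 16, 31, 30, 22, 33, 6, 19, 25, 32]; 0 leaves entered; closest miss.

== RESULT ==
0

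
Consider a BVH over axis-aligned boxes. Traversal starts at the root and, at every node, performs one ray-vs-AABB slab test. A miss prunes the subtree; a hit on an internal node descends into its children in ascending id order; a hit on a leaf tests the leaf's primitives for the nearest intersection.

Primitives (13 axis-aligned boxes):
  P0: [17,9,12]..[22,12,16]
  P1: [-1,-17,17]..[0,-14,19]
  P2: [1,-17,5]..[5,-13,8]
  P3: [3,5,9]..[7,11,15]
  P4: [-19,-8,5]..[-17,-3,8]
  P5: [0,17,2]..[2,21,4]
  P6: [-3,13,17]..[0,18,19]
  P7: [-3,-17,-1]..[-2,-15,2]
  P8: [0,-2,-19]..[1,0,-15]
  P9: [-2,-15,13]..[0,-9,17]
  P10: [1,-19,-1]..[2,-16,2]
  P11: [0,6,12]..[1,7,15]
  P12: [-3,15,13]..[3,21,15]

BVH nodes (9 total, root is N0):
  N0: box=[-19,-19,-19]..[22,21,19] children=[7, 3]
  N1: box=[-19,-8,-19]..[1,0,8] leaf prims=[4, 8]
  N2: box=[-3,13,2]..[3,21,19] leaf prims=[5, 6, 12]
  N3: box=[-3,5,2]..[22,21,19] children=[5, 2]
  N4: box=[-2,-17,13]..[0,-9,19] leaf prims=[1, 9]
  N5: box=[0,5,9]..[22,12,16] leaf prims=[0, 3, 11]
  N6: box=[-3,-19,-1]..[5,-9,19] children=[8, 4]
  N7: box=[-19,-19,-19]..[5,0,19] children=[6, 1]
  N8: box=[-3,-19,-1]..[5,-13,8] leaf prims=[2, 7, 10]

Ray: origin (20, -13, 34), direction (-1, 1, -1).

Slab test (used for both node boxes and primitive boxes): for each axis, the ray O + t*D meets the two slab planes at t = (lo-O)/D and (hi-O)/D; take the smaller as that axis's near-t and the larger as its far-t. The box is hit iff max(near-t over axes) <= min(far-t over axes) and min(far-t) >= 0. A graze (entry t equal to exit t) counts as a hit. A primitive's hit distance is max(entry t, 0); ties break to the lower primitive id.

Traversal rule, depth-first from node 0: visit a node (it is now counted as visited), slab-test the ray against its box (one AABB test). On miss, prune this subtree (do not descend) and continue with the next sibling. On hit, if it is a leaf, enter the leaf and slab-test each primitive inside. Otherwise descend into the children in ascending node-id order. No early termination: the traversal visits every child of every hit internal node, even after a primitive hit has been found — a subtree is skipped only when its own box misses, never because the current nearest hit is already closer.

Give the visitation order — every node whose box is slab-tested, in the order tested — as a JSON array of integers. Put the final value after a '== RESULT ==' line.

Traverse from the root:
N0 x:[-2,39] y:[-6,34] z:[15,53] -> hit [15,34], descend [3, 7]
  N3 x:[-2,23] y:[18,34] z:[15,32] -> hit [18,23], descend [2, 5]
    N2 x:[17,23] y:[26,34] z:[15,32] -> miss, prune
    N5 x:[-2,20] y:[18,25] z:[18,25] -> hit [18,20] leaf, test {P0(miss), P3(miss), P11@t=19}
  N7 x:[15,39] y:[-6,13] z:[15,53] -> miss, prune

order=[0, 3, 2, 5, 7]  |boxes|=5  |leaves|=1  hit=P11

== RESULT ==
[0, 3, 2, 5, 7]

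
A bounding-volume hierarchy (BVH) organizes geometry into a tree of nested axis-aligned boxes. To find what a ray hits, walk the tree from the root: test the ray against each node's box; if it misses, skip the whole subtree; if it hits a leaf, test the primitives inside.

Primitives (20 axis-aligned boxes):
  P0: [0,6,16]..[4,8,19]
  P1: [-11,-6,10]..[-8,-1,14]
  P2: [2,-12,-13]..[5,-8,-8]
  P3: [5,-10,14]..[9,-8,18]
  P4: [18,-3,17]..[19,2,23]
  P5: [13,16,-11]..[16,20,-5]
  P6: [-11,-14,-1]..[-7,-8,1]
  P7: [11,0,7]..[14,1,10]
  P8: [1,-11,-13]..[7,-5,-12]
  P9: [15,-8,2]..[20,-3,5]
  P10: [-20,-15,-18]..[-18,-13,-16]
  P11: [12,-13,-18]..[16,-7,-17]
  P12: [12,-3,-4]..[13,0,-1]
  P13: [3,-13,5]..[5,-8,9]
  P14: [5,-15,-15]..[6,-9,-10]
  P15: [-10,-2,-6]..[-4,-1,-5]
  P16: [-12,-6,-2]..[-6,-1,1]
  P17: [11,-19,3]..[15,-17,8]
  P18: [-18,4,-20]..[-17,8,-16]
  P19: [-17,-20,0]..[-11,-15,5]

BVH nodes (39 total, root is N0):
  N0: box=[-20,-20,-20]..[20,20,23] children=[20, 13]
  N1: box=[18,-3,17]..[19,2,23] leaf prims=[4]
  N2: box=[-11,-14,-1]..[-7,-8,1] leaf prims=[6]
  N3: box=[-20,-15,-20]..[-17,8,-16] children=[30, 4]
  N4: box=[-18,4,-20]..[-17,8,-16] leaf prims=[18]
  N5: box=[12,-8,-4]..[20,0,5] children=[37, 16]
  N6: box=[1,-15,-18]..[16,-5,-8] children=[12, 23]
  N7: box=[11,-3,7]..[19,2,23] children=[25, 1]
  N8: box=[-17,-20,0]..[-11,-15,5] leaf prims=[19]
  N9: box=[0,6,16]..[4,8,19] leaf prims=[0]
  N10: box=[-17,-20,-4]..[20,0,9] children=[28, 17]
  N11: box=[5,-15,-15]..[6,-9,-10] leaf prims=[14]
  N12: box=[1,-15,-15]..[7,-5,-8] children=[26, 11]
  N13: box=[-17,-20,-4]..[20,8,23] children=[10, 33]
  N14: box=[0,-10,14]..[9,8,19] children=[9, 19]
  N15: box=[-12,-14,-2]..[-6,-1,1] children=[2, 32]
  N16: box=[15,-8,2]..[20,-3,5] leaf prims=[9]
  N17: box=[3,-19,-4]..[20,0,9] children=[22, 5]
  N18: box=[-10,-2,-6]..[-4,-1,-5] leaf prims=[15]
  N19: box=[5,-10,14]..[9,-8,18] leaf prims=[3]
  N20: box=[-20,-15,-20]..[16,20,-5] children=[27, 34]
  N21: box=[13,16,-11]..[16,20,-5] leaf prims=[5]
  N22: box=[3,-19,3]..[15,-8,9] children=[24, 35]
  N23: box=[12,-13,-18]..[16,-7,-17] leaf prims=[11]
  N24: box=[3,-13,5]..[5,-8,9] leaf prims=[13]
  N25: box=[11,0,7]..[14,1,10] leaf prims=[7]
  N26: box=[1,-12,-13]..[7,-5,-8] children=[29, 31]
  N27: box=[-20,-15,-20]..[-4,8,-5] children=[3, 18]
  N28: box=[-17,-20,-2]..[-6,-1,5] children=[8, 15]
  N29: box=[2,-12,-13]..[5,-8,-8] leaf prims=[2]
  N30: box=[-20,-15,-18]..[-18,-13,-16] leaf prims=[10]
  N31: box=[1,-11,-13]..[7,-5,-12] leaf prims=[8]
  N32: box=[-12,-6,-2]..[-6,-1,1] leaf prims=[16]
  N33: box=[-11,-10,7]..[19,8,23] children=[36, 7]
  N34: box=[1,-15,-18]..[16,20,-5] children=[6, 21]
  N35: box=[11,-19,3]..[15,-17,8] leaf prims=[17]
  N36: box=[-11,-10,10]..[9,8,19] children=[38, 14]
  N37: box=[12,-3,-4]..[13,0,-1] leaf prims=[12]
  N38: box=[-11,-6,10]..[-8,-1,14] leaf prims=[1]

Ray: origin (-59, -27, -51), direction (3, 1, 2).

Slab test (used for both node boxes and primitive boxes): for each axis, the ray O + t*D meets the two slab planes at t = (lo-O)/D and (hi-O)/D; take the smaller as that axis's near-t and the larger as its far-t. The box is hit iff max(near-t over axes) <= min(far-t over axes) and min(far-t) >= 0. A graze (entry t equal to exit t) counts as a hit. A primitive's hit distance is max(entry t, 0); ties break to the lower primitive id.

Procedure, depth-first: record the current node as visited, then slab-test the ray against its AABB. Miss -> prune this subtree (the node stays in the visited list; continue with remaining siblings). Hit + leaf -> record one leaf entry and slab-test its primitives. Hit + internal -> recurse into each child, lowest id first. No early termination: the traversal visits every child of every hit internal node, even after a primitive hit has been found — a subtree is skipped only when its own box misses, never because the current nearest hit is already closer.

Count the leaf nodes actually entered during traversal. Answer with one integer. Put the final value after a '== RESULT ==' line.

Trace the traversal:
N0 x:[13,79/3] y:[7,47] z:[31/2,37] -> hit [31/2,79/3], descend [13, 20]
  N13 x:[14,79/3] y:[7,35] z:[47/2,37] -> hit [47/2,79/3], descend [10, 33]
    N10 x:[14,79/3] y:[7,27] z:[47/2,30] -> hit [47/2,79/3], descend [17, 28]
      N17 x:[62/3,79/3] y:[8,27] z:[47/2,30] -> hit [47/2,79/3], descend [5, 22]
        N5 x:[71/3,79/3] y:[19,27] z:[47/2,28] -> hit [71/3,79/3], descend [16, 37]
          N16 x:[74/3,79/3] y:[19,24] z:[53/2,28] -> miss, prune
          N37 x:[71/3,24] y:[24,27] z:[47/2,25] -> hit [24,24] leaf, test {P12@t=24}
        N22 x:[62/3,74/3] y:[8,19] z:[27,30] -> miss, prune
      N28 x:[14,53/3] y:[7,26] z:[49/2,28] -> miss, prune
    N33 x:[16,26] y:[17,35] z:[29,37] -> miss, prune
  N20 x:[13,25] y:[12,47] z:[31/2,23] -> hit [31/2,23], descend [27, 34]
    N27 x:[13,55/3] y:[12,35] z:[31/2,23] -> hit [31/2,55/3], descend [3, 18]
      N3 x:[13,14] y:[12,35] z:[31/2,35/2] -> miss, prune
      N18 x:[49/3,55/3] y:[25,26] z:[45/2,23] -> miss, prune
    N34 x:[20,25] y:[12,47] z:[33/2,23] -> hit [20,23], descend [6, 21]
      N6 x:[20,25] y:[12,22] z:[33/2,43/2] -> hit [20,43/2], descend [12, 23]
        N12 x:[20,22] y:[12,22] z:[18,43/2] -> hit [20,43/2], descend [11, 26]
          N11 x:[64/3,65/3] y:[12,18] z:[18,41/2] -> miss, prune
          N26 x:[20,22] y:[15,22] z:[19,43/2] -> hit [20,43/2], descend [29, 31]
            N29 x:[61/3,64/3] y:[15,19] z:[19,43/2] -> miss, prune
            N31 x:[20,22] y:[16,22] z:[19,39/2] -> miss, prune
        N23 x:[71/3,25] y:[14,20] z:[33/2,17] -> miss, prune
      N21 x:[24,25] y:[43,47] z:[20,23] -> miss, prune

Visited [0, 13, 10, 17, 5, 16, 37, 22, 28, 33, 20, 27, 3, 18, 34, 6, 12, 11, 26, 29, 31, 23, 21]. Tests: 23 box, 1 leaf. Nearest: P12.

== RESULT ==
1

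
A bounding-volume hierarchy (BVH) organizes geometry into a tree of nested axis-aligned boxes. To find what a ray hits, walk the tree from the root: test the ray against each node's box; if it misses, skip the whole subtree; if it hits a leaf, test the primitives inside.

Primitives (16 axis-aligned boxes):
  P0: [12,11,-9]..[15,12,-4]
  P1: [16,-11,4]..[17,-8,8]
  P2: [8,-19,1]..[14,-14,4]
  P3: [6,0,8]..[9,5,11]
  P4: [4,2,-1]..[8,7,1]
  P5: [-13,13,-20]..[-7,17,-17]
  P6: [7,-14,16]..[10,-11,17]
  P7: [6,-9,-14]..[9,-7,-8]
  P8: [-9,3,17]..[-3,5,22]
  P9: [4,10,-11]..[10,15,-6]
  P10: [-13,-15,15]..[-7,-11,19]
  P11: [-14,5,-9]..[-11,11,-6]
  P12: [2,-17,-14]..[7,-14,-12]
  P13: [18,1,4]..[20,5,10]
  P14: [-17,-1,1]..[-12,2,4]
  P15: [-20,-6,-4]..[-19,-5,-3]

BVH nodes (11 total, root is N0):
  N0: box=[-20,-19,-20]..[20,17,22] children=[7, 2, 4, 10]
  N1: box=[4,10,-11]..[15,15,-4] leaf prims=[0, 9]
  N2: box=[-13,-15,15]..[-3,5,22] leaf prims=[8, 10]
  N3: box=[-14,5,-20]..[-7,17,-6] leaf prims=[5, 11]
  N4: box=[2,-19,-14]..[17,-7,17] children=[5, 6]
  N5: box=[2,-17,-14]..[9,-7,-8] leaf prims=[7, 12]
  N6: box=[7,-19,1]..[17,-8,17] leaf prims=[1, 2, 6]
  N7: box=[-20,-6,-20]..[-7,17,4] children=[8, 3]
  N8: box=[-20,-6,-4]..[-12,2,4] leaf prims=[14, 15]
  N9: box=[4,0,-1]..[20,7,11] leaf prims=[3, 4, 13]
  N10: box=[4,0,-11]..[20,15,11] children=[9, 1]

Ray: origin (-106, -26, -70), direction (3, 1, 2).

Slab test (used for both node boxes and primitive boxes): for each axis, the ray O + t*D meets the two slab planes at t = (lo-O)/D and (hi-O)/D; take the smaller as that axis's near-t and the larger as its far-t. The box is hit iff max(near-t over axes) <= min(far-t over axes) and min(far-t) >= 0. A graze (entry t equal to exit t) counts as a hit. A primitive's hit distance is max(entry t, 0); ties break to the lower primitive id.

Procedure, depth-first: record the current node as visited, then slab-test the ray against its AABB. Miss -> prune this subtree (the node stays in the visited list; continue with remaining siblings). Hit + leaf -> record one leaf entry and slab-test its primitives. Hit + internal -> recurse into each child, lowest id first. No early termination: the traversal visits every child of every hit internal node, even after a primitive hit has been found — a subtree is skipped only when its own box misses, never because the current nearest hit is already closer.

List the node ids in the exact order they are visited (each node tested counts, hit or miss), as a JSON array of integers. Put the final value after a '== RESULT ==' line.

Walk:
N0 x:[86/3,42] y:[7,43] z:[25,46] -> hit [86/3,42], descend [2, 4, 7, 10]
  N2 x:[31,103/3] y:[11,31] z:[85/2,46] -> miss, prune
  N4 x:[36,41] y:[7,19] z:[28,87/2] -> miss, prune
  N7 x:[86/3,33] y:[20,43] z:[25,37] -> hit [86/3,33], descend [3, 8]
    N3 x:[92/3,33] y:[31,43] z:[25,32] -> hit [31,32] leaf, test {P5(miss), P11@t=31}
    N8 x:[86/3,94/3] y:[20,28] z:[33,37] -> miss, prune
  N10 x:[110/3,42] y:[26,41] z:[59/2,81/2] -> hit [110/3,81/2], descend [1, 9]
    N1 x:[110/3,121/3] y:[36,41] z:[59/2,33] -> miss, prune
    N9 x:[110/3,42] y:[26,33] z:[69/2,81/2] -> miss, prune

order=[0, 2, 4, 7, 3, 8, 10, 1, 9]  |boxes|=9  |leaves|=1  hit=P11

== RESULT ==
[0, 2, 4, 7, 3, 8, 10, 1, 9]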